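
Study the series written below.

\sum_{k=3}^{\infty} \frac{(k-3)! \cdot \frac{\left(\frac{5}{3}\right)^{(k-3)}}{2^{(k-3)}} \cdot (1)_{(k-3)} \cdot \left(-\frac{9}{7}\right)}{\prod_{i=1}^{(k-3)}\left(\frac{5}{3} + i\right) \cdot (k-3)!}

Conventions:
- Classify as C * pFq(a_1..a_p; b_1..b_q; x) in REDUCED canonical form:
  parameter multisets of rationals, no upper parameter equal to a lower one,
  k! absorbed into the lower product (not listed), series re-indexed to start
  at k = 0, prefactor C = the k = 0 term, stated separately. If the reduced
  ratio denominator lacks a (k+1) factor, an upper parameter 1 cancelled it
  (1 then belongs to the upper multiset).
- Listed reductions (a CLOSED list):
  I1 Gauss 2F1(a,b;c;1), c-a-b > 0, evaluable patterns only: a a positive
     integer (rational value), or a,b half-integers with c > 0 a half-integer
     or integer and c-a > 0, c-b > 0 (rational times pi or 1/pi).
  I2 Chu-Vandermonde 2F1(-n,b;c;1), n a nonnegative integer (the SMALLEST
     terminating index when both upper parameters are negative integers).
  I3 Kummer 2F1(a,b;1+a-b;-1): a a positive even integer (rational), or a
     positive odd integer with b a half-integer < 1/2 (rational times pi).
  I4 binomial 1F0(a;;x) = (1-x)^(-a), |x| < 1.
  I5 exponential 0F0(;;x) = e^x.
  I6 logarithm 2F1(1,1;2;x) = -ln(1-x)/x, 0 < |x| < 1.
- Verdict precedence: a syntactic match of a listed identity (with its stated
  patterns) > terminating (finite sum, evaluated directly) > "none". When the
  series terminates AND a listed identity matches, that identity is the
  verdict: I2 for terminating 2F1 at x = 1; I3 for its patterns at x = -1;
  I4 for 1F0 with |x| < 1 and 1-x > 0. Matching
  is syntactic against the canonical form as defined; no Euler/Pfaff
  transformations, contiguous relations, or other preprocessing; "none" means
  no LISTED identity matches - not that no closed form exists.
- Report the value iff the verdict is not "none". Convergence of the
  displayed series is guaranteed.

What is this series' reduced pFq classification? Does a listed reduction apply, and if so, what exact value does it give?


Canonical form: C = -\frac{9}{7} times 2F1 with upper {1, 1}, lower {\frac{8}{3}}, x = \frac{5}{6}. Verdict: none - at argument \frac{5}{6} the multisets {1, 1} ; {\frac{8}{3}} match no listed identity.

Structural cue: t_0 = -\frac{9}{7} here, and the lower running product (C = -9/7, x = 5/6) is a rising factorial.
Adjacent-term ratio: r(k) = \frac{5}{6} * (k+1) (k+1) / [(k+\frac{8}{3}) (k+1)] - rational in k. x = \frac{5}{6}; t_0 = -\frac{9}{7}; negate the roots.


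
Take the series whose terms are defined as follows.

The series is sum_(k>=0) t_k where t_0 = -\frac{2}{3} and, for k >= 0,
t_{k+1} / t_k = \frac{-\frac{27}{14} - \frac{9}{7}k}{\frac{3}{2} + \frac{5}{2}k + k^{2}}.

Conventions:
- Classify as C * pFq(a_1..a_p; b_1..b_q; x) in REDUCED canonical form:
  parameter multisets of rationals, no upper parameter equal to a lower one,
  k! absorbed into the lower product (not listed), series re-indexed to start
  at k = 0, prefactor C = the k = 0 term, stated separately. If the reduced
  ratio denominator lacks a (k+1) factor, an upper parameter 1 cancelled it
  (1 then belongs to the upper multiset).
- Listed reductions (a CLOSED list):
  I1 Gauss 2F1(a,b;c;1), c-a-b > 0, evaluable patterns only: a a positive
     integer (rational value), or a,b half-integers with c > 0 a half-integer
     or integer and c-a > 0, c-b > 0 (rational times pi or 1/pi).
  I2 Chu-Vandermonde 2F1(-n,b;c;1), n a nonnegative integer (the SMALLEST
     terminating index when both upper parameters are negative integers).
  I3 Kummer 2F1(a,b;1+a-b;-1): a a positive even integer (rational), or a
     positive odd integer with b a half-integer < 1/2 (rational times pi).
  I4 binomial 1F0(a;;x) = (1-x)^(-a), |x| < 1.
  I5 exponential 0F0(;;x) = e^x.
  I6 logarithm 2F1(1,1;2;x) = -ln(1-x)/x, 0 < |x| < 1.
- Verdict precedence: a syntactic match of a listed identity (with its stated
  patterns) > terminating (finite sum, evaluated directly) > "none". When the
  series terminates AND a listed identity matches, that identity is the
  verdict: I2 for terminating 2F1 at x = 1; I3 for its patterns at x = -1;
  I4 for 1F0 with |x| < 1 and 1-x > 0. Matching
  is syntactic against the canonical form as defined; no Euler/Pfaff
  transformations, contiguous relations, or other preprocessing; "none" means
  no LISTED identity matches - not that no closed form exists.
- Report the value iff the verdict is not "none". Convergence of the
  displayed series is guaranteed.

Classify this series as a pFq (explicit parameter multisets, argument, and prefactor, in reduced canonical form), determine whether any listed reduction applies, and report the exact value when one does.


Canonical form: C = -\frac{2}{3} times 0F0 with upper {-}, lower {-}, x = -\frac{9}{7}. Verdict at x = -\frac{9}{7}: the exponential series (I5) matches (the 0F0 exponential series at x = -\frac{9}{7}). Its exact value is \left(-\frac{2}{3}\right) \cdot e^{-\frac{9}{7}}.

The tell: t_0 being -\frac{2}{3}, the expanded ratio factors over Q; prefactor -2/3, roots give parameters.
Step ratio: r(k) = -\frac{9}{7} * 1 / [(k+1)] ; factor over Q: parameters, x = -\frac{9}{7}, and C = -\frac{2}{3}.


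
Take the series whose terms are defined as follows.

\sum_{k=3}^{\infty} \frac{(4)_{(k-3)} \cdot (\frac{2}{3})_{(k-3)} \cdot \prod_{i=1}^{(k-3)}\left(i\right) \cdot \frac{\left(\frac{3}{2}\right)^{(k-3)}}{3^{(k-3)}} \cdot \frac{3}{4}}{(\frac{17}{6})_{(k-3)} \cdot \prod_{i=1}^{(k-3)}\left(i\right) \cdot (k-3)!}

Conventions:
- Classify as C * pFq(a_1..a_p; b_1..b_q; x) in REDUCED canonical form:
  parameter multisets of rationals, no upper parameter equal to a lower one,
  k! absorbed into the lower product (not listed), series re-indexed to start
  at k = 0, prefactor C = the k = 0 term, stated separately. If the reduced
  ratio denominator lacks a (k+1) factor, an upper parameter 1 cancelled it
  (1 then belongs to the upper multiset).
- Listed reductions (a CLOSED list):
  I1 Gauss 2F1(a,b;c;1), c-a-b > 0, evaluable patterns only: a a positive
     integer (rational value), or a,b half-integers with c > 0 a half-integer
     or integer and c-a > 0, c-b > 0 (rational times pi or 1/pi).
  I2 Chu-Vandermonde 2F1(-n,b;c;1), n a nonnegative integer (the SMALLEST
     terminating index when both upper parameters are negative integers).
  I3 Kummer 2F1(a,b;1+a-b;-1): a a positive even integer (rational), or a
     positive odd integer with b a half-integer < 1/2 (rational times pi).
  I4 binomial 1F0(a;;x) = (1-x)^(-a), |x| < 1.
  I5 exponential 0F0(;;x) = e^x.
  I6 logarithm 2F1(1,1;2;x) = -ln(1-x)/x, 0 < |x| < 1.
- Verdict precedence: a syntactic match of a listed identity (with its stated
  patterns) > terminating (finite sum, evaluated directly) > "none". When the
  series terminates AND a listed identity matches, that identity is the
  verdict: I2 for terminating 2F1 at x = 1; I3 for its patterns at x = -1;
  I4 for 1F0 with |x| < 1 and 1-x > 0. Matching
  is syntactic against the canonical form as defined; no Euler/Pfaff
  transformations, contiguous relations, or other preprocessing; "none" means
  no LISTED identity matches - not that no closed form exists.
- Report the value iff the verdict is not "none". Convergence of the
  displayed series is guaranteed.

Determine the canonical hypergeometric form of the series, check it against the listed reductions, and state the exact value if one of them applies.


This is \frac{3}{4} * 2F1(\frac{2}{3}, 4; \frac{17}{6}; \frac{1}{2}) in reduced canonical form. Verdict: none. No listed pattern accepts 2F1(\frac{2}{3}, 4; \frac{17}{6}; \frac{1}{2}).

First insight: from the first term \frac{3}{4}: the two k-th powers (C = 3/4, x = 1/2) combine into one argument.
Adjacent-term ratio: r(k) = \frac{1}{2} * (k+\frac{2}{3}) (k+4) / [(k+\frac{17}{6}) (k+1)] - poly over poly, x = \frac{1}{2} from leading terms; C = \frac{3}{4} at k = 0.


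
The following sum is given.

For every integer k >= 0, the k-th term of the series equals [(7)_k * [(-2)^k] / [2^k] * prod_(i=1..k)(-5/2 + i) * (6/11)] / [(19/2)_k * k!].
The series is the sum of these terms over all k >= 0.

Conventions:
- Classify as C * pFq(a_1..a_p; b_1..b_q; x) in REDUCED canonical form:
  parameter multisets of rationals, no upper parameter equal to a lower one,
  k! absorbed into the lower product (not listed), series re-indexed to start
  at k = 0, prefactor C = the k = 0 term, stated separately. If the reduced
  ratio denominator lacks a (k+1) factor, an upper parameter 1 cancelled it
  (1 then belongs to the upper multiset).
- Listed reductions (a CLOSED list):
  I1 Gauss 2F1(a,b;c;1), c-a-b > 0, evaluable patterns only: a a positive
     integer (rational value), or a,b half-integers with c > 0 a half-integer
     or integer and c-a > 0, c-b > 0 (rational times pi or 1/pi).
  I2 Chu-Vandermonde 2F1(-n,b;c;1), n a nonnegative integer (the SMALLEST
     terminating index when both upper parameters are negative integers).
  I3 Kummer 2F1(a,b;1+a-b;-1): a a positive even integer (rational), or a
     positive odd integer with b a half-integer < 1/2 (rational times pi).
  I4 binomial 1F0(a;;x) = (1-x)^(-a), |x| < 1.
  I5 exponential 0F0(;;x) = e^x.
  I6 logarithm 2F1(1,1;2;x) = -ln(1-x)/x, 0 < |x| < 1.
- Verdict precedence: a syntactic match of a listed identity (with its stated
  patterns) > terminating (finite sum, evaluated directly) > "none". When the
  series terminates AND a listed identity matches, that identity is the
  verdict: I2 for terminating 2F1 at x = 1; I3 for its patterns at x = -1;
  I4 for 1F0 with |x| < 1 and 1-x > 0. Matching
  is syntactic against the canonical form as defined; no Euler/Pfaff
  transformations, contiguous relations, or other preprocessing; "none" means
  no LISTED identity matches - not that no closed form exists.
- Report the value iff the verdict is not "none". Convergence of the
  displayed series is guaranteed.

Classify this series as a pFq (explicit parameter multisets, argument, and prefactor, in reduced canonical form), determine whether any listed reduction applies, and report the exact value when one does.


The series (x = -1) is 2F1: upper {-3/2, 7}, lower {19/2}, prefactor 6/11. Verdict at x = -1: the Kummer evaluation I3 matches (x = -1; c = 19/2 equals 1+a-b for upper {-3/2, 7}: listed pattern). Its exact value is (208845/524288) * pi.

Key observation: with t_0 = 6/11, the two k-th powers (C = 6/11, x = -1) combine into one argument.
Term ratio: r(k) = (-1) * (k-3/2) (k+7) / [(k+19/2) (k+1)] ; factor over Q: parameters, x = (-1), and C = 6/11.


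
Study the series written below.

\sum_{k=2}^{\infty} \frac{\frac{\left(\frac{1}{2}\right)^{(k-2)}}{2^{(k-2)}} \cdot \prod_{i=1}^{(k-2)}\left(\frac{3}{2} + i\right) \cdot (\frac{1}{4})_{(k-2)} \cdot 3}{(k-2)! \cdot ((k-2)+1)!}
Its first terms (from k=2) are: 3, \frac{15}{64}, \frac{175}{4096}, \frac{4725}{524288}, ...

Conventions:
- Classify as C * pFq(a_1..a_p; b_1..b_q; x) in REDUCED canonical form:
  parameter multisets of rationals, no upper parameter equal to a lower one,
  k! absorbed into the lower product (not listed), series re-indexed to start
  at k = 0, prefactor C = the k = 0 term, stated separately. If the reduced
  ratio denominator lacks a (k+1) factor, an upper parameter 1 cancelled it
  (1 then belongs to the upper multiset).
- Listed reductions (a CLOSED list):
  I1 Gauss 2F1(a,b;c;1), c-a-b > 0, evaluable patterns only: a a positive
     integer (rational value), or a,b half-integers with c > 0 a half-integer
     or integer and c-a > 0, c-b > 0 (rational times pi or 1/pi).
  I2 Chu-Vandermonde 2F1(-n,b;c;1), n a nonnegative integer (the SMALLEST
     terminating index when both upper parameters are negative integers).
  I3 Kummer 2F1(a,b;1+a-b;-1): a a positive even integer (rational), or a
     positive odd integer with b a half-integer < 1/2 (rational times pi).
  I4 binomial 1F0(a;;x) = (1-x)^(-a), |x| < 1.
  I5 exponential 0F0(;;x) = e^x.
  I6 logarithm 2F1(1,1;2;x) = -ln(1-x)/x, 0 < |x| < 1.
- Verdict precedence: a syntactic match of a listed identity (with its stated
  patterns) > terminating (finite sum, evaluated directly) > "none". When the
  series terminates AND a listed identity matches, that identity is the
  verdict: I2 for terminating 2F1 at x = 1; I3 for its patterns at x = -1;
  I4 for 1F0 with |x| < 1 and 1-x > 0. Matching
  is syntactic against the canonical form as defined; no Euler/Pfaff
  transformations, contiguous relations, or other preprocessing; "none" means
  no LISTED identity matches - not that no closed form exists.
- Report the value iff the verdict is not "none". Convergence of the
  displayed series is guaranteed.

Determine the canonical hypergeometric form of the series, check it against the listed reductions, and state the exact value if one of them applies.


The series (x = \frac{1}{4}) is 2F1: upper {\frac{1}{4}, \frac{5}{2}}, lower {2}, prefactor 3. Verdict: no listed reduction: x = \frac{1}{4} and upper {\frac{1}{4}, \frac{5}{2}} fail every I1-I6 pattern.

The tell: x = \frac{1}{4} and the denominator's factorial ratio (C = 3) is a lower Pochhammer.
Consecutive-term ratio: r(k) = \frac{1}{4} * (k+\frac{1}{4}) (k+\frac{5}{2}) / [(k+2) (k+1)] - rational in k. x = \frac{1}{4}; t_0 = 3; negate the roots.


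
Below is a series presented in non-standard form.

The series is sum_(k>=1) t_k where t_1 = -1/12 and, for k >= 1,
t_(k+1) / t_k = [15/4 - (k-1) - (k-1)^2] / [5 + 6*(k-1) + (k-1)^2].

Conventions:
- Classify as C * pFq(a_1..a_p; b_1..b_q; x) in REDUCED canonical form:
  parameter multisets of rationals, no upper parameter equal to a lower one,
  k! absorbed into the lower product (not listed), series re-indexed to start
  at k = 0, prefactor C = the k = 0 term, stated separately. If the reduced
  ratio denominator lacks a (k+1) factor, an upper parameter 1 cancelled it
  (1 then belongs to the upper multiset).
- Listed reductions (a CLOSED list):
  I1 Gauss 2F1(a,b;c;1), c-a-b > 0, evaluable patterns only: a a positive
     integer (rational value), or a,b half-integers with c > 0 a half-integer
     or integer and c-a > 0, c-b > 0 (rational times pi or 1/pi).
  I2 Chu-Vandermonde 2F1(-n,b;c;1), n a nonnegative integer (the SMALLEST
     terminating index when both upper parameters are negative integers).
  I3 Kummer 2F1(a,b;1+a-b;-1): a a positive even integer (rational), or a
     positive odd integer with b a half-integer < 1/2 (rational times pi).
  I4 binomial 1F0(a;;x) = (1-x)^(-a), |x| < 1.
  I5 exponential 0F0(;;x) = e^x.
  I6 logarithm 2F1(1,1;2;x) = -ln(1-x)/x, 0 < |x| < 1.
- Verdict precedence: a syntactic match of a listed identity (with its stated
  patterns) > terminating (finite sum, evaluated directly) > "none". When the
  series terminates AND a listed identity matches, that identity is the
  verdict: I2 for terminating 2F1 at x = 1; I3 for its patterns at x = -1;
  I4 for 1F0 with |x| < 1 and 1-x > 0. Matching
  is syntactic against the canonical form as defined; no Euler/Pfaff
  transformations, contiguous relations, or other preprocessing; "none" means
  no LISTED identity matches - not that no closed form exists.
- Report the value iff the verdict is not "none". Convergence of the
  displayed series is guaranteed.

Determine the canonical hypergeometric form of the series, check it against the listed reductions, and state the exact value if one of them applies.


x = -1 here; the reduced form reads 2F1, upper {-3/2, 5/2}, lower {5}, C = -1/12. Verdict: none - this 2F1 at x = -1 matches no listed pattern, and upper {-3/2, 5/2} holds no stopper.

Key observation: x = (-1) and factor the ratio over Q (prefactor -1/12): negated roots = parameters.
Ratio: r(k) = (-1) * (k-3/2) (k+5/2) / [(k+5) (k+1)] ; factor over Q: parameters, x = (-1), and C = -1/12.


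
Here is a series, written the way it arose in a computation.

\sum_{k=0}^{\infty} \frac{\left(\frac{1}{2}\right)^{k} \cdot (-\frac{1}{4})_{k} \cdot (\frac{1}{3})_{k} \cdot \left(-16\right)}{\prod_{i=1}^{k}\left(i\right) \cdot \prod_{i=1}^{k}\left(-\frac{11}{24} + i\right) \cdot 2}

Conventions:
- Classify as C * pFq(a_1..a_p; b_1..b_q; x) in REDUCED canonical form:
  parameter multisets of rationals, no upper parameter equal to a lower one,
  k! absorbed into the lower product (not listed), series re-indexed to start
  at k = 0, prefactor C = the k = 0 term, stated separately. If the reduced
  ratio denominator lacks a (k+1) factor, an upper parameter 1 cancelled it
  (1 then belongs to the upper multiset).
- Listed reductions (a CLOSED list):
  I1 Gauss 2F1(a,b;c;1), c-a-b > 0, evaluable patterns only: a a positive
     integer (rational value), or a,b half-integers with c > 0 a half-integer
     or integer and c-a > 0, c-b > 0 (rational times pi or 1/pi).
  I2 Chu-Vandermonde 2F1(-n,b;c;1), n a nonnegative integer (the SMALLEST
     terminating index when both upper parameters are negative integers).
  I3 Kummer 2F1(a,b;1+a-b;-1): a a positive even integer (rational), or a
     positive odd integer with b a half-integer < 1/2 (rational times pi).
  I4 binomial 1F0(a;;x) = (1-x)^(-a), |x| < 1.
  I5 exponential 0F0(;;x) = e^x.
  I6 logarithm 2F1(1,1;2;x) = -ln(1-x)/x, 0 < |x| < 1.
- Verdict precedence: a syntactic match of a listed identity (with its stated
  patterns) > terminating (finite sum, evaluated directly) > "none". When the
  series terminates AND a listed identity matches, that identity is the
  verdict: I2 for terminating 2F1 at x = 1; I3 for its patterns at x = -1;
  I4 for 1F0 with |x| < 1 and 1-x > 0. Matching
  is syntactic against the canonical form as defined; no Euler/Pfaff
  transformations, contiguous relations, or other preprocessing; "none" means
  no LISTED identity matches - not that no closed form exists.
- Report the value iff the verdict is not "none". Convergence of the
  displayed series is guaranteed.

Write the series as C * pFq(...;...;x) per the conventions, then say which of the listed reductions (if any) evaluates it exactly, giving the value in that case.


With C = -8: the canonical form is 2F1(-\frac{1}{4}, \frac{1}{3}; \frac{13}{24}; \frac{1}{2}). Verdict: none. Every listed pattern misses the 2F1 form at \frac{1}{2}, upper {-\frac{1}{4}, \frac{1}{3}}.

Key step: t_0 being -8, the lower running product (C = -8, x = 1/2) is a rising factorial.
Adjacent-term ratio: r(k) = \frac{1}{2} * (k-\frac{1}{4}) (k+\frac{1}{3}) / [(k+\frac{13}{24}) (k+1)] - poly over poly, x = \frac{1}{2} from leading terms; C = -8 at k = 0.


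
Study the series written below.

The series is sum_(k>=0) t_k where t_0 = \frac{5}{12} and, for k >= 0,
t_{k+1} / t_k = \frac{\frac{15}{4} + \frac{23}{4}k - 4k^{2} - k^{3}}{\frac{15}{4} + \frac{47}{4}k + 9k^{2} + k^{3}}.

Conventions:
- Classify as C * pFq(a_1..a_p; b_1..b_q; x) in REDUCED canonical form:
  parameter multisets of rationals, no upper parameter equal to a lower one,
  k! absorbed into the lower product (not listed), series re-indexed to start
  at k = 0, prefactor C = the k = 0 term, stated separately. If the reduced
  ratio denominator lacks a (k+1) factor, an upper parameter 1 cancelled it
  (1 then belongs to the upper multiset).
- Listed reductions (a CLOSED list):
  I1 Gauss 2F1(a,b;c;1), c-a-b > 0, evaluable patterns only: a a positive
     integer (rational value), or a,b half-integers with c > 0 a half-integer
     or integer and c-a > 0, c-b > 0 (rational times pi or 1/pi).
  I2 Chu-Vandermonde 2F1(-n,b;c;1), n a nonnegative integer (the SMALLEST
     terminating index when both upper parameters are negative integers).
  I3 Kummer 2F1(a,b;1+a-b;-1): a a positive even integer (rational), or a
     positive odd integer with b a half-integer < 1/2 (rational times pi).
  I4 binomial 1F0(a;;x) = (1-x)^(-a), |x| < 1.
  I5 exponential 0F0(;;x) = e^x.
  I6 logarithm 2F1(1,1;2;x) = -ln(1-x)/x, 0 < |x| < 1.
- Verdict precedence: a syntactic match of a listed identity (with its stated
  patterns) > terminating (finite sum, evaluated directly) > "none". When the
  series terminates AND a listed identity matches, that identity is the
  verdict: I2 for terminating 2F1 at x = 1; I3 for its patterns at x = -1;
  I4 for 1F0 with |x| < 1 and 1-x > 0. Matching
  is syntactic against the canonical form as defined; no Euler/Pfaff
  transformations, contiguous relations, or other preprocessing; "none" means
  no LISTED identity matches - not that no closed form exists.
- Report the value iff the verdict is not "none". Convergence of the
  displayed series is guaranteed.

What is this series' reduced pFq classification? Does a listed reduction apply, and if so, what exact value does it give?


Prefactor \frac{5}{12}, argument -1: 2F1 with upper {-\frac{3}{2}, 5} over lower {\frac{15}{2}}. Verdict at x = -1: Kummer's theorem (I3) matches (x = -1; c = \frac{15}{2} equals 1+a-b for upper {-\frac{3}{2}, 5}: listed pattern). Value: \frac{75075}{262144} \cdot \pi.

First insight: with t_0 = \frac{5}{12}, the ratio is unreduced: k + 1/2 divides both sides (prefactor 5/12).
Term ratio: r(k) = -1 * (k-\frac{3}{2}) (k+5) / [(k+\frac{15}{2}) (k+1)] - rational; roots negated = parameters, x = -1, C = \frac{5}{12}.


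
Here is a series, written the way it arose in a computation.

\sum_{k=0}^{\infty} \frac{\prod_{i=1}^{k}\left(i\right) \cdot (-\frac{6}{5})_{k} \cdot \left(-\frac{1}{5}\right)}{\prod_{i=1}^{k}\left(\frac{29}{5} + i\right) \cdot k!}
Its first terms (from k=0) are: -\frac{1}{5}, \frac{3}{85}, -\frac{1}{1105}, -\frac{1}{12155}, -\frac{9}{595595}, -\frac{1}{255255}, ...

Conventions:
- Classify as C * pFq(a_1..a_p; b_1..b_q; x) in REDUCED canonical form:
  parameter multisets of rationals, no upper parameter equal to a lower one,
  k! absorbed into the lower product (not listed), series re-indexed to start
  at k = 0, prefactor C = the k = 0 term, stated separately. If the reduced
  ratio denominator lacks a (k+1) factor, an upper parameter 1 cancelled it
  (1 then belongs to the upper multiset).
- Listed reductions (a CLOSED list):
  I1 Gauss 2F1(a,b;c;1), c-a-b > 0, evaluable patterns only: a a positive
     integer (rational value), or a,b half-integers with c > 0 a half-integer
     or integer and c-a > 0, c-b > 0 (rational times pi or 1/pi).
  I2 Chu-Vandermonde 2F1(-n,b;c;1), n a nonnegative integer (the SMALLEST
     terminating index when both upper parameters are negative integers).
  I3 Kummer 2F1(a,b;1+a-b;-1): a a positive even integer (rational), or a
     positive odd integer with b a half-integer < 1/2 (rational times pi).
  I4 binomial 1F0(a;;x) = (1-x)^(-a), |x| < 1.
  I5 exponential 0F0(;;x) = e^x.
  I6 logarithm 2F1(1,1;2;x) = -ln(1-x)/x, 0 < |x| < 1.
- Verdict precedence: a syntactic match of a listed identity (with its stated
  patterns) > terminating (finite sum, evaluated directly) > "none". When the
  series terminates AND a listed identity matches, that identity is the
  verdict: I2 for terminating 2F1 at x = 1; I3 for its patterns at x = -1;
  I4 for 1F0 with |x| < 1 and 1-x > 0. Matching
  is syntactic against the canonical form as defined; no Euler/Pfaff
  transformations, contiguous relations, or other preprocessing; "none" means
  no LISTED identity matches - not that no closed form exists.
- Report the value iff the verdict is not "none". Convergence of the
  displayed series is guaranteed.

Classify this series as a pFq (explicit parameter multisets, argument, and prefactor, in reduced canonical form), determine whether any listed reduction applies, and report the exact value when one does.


With C = -\frac{1}{5}: the canonical form is 2F1(-\frac{6}{5}, 1; \frac{34}{5}; 1). Verdict: this is the Gauss summation I1 (x = 1: the Gamma ratio telescopes since c-a-b = 7 > 0 and a = 1 in Z>0). Its exact value is -\frac{29}{175}.

First insight: with t_0 = -\frac{1}{5}, the lower running product (C = -1/5, x = 1) is a rising factorial.
Term ratio: r(k) = 1 * (k-\frac{6}{5}) (k+1) / [(k+\frac{34}{5}) (k+1)] - rational; roots negated = parameters, x = 1, C = -\frac{1}{5}.


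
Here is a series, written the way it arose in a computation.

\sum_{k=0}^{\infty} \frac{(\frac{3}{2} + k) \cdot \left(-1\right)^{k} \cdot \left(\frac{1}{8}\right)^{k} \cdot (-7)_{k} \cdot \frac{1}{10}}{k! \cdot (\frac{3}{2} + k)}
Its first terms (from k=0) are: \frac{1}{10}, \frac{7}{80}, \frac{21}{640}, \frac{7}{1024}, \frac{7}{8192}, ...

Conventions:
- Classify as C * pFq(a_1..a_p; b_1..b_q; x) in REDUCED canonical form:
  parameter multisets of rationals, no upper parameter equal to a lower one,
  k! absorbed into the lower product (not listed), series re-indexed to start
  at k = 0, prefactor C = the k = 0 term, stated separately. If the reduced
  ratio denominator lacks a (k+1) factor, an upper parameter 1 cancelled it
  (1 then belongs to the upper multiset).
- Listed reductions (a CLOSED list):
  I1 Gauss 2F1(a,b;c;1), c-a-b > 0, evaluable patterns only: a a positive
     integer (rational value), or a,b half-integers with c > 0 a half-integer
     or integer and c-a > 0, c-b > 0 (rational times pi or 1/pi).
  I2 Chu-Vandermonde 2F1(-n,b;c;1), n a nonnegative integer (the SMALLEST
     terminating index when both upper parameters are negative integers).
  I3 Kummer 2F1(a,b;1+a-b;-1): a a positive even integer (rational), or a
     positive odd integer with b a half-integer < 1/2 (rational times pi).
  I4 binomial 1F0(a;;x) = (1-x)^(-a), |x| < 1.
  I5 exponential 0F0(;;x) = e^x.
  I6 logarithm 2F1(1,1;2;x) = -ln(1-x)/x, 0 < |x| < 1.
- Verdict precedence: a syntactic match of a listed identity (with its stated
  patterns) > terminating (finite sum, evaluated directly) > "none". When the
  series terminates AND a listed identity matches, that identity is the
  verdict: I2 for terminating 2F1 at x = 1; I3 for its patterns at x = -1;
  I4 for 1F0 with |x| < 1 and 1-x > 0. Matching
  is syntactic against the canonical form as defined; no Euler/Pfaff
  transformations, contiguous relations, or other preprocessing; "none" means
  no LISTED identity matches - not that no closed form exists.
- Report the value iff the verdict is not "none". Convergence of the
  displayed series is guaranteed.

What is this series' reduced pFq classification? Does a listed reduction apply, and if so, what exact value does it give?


This is \frac{1}{10} * 1F0(-7; -; -\frac{1}{8}) in reduced canonical form. Verdict (x = -\frac{1}{8}): binomial (I4) applies (the 1F0 binomial series: exponent 7, x = -\frac{1}{8}). Hence: \frac{4782969}{20971520}.

Structural cue: from the first term \frac{1}{10}: the (-1)^k factor (prefactor 1/10) folds into the argument's sign.
Consecutive-term ratio: r(k) = -\frac{1}{8} * (k-7) / [(k+1)] - rational in k. x = -\frac{1}{8}; t_0 = \frac{1}{10}; negate the roots.


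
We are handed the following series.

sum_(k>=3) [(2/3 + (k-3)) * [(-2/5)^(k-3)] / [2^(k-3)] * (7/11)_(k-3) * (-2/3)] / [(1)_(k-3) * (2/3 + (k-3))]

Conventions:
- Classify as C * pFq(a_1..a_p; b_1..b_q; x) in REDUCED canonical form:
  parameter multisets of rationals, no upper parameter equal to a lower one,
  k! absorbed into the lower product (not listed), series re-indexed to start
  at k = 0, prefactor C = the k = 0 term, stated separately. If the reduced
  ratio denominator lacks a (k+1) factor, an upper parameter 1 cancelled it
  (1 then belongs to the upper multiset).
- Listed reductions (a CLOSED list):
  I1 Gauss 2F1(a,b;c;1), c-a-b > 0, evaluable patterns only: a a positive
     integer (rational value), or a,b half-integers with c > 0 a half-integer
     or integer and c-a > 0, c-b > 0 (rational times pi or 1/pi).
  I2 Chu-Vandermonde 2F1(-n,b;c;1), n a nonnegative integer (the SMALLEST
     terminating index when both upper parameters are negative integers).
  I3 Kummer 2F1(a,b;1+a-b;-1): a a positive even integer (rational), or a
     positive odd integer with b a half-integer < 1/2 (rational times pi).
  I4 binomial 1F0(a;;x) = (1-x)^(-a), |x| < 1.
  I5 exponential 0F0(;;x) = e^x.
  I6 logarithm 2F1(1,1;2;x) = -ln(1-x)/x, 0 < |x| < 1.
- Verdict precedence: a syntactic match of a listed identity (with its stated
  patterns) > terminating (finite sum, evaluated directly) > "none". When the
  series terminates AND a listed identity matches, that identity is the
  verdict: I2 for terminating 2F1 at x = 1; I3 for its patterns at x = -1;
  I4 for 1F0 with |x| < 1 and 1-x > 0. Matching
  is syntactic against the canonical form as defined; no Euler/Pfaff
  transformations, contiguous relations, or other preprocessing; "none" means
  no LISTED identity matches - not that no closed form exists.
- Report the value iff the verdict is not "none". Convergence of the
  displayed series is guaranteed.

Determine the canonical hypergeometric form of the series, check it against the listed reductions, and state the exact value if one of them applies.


At argument -1/5: a 1F0 with upper {7/11}, lower {-}, scaled by C = -2/3. Verdict: the binomial series (I4) applies (the 1F0 binomial series: exponent -7/11, x = -1/5). Its exact value is (-2/3) * (6/5)^(-7/11).

First insight: t_0 = -2/3 here, and striking the common factor k + 2/3 reduces the term (prefactor -2/3).
Consecutive-term ratio: r(k) = (-1/5) * (k+7/11) / [(k+1)] ; factor over Q: parameters, x = (-1/5), and C = -2/3.


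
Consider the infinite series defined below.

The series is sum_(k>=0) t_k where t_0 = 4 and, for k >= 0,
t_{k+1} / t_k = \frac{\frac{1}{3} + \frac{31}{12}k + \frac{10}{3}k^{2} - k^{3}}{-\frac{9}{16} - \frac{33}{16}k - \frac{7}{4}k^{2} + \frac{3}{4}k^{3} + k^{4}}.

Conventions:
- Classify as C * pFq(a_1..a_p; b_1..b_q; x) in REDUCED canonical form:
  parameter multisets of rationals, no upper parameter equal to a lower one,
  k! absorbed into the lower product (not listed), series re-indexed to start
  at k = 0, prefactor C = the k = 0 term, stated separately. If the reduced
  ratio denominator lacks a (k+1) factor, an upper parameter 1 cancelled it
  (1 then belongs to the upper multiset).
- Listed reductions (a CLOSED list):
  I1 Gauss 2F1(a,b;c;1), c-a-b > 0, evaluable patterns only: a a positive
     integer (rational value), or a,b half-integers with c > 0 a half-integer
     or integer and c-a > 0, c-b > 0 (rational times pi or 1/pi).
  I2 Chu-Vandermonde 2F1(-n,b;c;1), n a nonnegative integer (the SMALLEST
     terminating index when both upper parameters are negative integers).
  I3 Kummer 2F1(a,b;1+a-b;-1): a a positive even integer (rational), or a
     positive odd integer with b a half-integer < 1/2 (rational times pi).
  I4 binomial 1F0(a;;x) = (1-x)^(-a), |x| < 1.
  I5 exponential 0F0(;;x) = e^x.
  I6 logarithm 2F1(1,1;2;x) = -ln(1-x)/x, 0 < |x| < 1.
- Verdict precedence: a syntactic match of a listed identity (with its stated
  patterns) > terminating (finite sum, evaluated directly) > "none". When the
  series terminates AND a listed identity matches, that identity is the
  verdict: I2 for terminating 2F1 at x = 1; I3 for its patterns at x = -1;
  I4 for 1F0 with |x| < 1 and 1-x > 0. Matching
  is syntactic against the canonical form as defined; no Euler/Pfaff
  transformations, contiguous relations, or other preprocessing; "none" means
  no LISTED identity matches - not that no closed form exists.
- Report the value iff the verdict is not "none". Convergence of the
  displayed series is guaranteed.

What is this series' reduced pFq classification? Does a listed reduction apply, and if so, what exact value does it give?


Prefactor 4, argument -1: 2F2 with upper {-4, \frac{1}{6}} over lower {-\frac{3}{2}, \frac{3}{4}}. Verdict: terminating. With -4 upstairs the series is a 5-term polynomial sum; evaluated term by term. Hence: \frac{395348}{32805}.

Key step: from the first term 4: the expanded ratio factors over Q; C = 4, roots give parameters.
Step ratio: r(k) = -1 * (k-4) (k+\frac{1}{6}) / [(k-\frac{3}{2}) (k+\frac{3}{4}) (k+1)] - rational in k. x = -1; t_0 = 4; negate the roots.


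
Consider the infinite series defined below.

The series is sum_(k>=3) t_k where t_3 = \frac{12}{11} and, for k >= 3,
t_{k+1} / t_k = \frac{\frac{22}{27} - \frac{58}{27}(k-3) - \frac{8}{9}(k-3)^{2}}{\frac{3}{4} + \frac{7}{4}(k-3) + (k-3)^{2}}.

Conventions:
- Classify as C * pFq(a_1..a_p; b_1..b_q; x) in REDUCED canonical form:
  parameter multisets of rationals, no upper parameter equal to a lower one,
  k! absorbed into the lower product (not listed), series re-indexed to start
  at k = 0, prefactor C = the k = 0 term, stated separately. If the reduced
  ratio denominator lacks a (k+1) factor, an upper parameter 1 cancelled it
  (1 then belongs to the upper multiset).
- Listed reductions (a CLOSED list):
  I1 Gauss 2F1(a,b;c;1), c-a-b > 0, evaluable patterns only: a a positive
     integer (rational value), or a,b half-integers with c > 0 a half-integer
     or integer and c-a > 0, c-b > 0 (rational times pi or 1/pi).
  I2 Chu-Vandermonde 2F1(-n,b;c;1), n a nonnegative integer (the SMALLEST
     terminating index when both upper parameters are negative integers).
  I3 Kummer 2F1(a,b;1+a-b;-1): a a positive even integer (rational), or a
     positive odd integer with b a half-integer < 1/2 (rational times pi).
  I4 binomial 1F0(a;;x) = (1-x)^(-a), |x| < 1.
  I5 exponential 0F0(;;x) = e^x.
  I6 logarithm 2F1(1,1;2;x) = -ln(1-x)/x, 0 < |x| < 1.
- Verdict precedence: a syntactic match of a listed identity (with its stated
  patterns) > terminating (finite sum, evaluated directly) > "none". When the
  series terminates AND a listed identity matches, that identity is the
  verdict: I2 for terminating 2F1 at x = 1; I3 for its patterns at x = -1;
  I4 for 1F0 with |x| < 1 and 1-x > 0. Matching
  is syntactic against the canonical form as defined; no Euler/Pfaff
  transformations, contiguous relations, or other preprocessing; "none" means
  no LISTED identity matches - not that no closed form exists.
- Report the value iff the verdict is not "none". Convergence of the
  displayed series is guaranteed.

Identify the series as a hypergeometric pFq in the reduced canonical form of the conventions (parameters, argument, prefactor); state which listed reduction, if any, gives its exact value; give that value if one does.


At argument -\frac{8}{9}: a 2F1 with upper {-\frac{1}{3}, \frac{11}{4}}, lower {\frac{3}{4}}, scaled by C = \frac{12}{11}. Verdict: none. A 2F1 with upper {-\frac{1}{3}, \frac{11}{4}} fits none of I1-I6 at x = -\frac{8}{9}; the sum runs forever.

First insight: t_0 being \frac{12}{11}, the expanded ratio factors over Q; prefactor 12/11, roots give parameters.
Adjacent-term ratio: r(k) = -\frac{8}{9} * (k-\frac{1}{3}) (k+\frac{11}{4}) / [(k+\frac{3}{4}) (k+1)] - rational in k, leading ratio -\frac{8}{9}; with t_0 = \frac{12}{11}, classification follows.


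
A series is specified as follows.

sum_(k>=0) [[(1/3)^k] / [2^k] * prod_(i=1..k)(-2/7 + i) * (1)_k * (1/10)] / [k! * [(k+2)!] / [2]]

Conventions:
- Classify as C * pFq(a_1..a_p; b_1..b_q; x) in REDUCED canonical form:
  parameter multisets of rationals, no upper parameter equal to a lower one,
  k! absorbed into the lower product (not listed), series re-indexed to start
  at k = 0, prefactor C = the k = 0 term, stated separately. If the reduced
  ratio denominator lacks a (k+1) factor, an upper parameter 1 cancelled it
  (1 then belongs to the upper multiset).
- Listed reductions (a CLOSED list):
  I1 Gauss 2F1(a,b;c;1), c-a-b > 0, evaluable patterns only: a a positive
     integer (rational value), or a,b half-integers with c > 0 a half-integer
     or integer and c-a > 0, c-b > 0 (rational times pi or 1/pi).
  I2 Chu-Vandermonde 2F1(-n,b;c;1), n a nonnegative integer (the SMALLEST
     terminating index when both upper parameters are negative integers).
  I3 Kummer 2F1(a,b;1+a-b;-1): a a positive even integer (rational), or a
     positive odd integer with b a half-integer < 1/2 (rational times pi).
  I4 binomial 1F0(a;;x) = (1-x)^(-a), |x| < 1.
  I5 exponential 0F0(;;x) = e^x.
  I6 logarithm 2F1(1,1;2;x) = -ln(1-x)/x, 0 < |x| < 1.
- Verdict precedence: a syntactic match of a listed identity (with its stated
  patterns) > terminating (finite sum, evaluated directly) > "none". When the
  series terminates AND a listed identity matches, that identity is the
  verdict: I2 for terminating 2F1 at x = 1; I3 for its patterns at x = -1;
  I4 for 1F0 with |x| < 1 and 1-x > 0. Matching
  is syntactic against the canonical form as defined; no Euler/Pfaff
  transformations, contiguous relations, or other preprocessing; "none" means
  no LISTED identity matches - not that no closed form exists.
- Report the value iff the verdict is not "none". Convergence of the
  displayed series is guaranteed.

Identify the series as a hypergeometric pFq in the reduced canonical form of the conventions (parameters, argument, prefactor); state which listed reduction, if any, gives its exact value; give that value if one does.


Classification (C = 1/10): 2F1 with upper {5/7, 1}, lower {3}, argument x = 1/6. Verdict: none here - no I1-I6 shape fits x = 1/6 with lower {3}.

The tell: with t_0 = 1/10, the denominator's factorial ratio (C = 1/10) is a lower Pochhammer.
Adjacent-term ratio: r(k) = (1/6) * (k+5/7) (k+1) / [(k+3) (k+1)] - rational in k. x = (1/6); t_0 = 1/10; negate the roots.


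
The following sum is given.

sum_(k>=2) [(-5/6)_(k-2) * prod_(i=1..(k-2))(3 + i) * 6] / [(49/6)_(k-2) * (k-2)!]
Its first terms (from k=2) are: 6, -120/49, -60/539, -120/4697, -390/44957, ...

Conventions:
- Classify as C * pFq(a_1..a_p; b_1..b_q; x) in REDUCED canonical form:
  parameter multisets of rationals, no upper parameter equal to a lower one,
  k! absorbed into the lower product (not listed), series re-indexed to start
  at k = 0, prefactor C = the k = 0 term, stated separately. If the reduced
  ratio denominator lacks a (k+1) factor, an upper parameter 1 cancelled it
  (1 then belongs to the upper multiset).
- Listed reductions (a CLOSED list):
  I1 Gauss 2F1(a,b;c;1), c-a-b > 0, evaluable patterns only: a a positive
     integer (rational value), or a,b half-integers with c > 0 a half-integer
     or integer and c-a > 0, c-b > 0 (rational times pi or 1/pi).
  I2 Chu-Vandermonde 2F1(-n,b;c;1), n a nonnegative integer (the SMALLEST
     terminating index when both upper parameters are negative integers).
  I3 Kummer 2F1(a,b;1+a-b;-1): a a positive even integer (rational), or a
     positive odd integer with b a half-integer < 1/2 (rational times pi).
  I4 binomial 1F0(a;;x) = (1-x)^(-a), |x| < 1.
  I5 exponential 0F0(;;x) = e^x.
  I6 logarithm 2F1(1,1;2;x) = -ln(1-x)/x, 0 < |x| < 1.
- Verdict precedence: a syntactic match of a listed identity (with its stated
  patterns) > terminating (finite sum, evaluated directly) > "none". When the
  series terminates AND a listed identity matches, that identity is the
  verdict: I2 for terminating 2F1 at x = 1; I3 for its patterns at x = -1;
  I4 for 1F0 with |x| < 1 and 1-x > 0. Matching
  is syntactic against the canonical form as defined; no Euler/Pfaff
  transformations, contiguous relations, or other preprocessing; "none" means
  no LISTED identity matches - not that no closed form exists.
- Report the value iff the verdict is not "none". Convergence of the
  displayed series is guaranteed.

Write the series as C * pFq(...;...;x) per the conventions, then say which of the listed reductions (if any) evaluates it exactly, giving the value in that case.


x = 1 here; the reduced form reads 2F1, upper {-5/6, 4}, lower {49/6}, C = 6. Verdict: this is Gauss's theorem (I1) (x = 1: the Gamma ratio telescopes since c-a-b = 5 > 0 and a = 4 in Z>0). Exact value: 246605/72576.

First insight: t_0 being 6, the running product (prefactor 6) telescopes to a rising factorial.
Term ratio: r(k) = 1 * (k-5/6) (k+4) / [(k+49/6) (k+1)] ; factor over Q: parameters, x = 1, and C = 6.


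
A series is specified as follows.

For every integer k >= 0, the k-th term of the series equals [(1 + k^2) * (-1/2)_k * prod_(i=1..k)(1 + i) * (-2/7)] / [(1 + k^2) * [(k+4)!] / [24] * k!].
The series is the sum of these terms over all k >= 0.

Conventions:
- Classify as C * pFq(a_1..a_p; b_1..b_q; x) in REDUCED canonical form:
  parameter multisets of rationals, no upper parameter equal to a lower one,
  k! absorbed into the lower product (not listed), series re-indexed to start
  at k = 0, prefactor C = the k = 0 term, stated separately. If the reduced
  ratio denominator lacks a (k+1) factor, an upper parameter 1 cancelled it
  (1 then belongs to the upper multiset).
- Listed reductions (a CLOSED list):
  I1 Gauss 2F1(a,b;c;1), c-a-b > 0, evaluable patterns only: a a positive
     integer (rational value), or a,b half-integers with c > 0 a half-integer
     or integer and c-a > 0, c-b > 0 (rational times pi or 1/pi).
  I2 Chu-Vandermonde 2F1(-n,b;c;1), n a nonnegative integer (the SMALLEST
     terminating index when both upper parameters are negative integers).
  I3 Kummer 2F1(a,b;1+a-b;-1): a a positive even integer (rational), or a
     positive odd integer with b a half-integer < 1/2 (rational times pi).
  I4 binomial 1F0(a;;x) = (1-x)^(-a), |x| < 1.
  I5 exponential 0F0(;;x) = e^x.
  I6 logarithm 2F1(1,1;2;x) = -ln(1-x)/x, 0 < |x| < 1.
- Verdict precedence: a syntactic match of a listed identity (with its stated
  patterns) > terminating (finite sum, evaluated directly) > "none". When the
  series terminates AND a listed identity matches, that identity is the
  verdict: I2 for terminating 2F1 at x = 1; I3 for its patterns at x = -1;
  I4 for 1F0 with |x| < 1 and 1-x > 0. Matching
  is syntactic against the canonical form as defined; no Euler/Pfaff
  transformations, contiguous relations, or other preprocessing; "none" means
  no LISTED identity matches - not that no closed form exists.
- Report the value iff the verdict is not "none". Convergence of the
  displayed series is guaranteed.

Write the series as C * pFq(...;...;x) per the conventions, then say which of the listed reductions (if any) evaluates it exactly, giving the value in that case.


With C = -2/7: the canonical form is 2F1(-1/2, 2; 5; 1). Verdict: Gauss's theorem (I1) fires (x = 1: the Gamma ratio telescopes since c-a-b = 7/2 > 0 and a = 2 in Z>0). Its exact value is -32/147.

Key observation: x = 1 and striking the common factor k^2 + 1 reduces the term (C = -2/7).
Consecutive-term ratio: r(k) = 1 * (k-1/2) (k+2) / [(k+5) (k+1)] - rational; roots negated = parameters, x = 1, C = -2/7.
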